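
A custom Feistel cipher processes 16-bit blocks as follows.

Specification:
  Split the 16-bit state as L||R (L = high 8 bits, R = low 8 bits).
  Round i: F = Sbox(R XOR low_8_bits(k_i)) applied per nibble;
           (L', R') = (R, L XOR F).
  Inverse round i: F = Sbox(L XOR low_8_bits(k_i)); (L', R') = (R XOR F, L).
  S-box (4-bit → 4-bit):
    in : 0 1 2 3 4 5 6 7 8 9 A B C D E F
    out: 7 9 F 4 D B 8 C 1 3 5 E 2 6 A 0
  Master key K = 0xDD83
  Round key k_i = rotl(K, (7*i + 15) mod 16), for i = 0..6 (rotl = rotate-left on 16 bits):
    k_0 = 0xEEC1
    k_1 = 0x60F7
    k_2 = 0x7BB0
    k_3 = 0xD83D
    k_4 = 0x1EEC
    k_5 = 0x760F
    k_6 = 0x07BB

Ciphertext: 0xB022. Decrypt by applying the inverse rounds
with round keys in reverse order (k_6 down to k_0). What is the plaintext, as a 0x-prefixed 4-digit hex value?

s_0 = ciphertext = 0xB022
s_1 = InvRound(s_0, k_6) = 0x5CB0
s_2 = InvRound(s_1, k_5) = 0x045C
s_3 = InvRound(s_2, k_4) = 0xFD04
s_4 = InvRound(s_3, k_3) = 0x23FD
s_5 = InvRound(s_4, k_2) = 0xC923
s_6 = InvRound(s_5, k_1) = 0x69C9
s_7 = InvRound(s_6, k_0) = 0x9869

0x9869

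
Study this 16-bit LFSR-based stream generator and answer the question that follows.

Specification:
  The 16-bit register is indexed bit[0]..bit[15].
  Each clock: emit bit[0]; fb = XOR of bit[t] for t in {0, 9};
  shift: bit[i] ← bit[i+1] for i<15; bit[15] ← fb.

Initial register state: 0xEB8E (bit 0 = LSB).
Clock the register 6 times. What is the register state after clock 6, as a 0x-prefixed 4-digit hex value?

reg_0 = 0xEB8E
clock 1: out=0, reg = 0xF5C7
clock 2: out=1, reg = 0xFAE3
clock 3: out=1, reg = 0x7D71
clock 4: out=1, reg = 0xBEB8
clock 5: out=0, reg = 0xDF5C
clock 6: out=0, reg = 0xEFAE

0xEFAE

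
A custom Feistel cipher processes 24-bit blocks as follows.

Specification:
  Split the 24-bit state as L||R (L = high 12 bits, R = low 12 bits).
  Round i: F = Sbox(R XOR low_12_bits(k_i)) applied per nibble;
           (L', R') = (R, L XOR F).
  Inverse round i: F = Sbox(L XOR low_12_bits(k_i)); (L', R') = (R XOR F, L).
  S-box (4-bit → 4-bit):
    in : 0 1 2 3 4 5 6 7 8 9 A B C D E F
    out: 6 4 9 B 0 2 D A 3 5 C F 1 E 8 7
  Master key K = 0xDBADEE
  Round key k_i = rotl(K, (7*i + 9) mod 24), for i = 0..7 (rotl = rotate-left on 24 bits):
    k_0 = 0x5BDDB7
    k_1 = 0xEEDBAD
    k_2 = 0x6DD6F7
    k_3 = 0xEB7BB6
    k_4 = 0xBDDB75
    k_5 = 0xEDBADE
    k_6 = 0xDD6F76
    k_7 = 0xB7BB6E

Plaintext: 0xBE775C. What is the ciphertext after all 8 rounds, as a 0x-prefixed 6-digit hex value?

s_0 = plaintext = 0xBE775C
s_1 = Round(s_0, k_0) = 0x75C768
s_2 = Round(s_1, k_1) = 0x76864E
s_3 = Round(s_2, k_2) = 0x64E19D
s_4 = Round(s_3, k_3) = 0x19DAD1
s_5 = Round(s_4, k_4) = 0xAD155D
s_6 = Round(s_5, k_5) = 0x55DDEA
s_7 = Round(s_6, k_6) = 0xDEAC0C
s_8 = Round(s_7, k_7) = 0xC0C733

0xC0C733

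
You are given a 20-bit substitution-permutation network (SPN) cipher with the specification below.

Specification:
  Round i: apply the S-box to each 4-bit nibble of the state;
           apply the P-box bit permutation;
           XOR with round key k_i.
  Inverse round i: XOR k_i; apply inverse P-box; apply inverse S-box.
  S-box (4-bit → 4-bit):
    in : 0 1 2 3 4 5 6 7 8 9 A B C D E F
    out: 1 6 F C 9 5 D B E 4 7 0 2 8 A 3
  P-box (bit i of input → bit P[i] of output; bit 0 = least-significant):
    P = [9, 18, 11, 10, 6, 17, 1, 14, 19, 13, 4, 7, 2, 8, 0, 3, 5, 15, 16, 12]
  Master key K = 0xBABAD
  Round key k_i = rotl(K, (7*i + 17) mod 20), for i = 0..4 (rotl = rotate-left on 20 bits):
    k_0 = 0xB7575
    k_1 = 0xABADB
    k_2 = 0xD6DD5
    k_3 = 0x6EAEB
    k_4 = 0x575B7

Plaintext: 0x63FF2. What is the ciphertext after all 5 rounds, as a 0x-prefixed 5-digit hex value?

0x5FDEC

s_0 = plaintext = 0x63FF2
s_1 = Round(s_0, k_0) = 0x44B1C
s_2 = Round(s_1, k_1) = 0xCAAF5
s_3 = Round(s_2, k_2) = 0x7C680
s_4 = Round(s_3, k_3) = 0xC3959
s_5 = Round(s_4, k_4) = 0x5FDEC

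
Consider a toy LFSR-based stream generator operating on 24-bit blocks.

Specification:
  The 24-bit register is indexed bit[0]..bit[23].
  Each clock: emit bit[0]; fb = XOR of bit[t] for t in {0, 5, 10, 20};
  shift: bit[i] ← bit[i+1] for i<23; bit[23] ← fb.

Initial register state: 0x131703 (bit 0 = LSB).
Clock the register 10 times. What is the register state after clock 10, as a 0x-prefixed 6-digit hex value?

0xE3C4C5

reg_0 = 0x131703
clock 1: out=1, reg = 0x898B81
clock 2: out=1, reg = 0xC4C5C0
clock 3: out=0, reg = 0xE262E0
clock 4: out=0, reg = 0xF13170
clock 5: out=0, reg = 0x7898B8
clock 6: out=0, reg = 0x3C4C5C
clock 7: out=0, reg = 0x1E262E
clock 8: out=0, reg = 0x8F1317
clock 9: out=1, reg = 0xC7898B
clock 10: out=1, reg = 0xE3C4C5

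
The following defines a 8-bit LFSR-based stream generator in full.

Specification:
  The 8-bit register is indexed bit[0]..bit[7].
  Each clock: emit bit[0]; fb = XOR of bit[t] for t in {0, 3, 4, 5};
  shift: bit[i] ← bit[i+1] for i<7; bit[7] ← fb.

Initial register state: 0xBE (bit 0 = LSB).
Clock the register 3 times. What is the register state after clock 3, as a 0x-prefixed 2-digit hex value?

reg_0 = 0xBE
clock 1: out=0, reg = 0xDF
clock 2: out=1, reg = 0xEF
clock 3: out=1, reg = 0xF7

0xF7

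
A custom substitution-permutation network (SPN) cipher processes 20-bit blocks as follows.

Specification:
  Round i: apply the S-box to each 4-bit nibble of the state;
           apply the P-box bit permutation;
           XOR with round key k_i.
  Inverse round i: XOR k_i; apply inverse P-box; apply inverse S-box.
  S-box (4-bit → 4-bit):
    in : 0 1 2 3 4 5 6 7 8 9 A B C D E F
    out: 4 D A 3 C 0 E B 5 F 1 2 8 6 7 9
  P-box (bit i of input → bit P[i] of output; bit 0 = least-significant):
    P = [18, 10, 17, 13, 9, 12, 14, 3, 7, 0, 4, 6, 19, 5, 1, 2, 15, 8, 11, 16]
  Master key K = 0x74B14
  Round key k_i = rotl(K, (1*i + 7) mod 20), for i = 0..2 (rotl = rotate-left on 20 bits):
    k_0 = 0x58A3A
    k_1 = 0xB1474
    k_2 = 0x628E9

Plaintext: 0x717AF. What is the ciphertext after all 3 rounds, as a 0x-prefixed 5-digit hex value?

0x9C74F

s_0 = plaintext = 0x717AF
s_1 = Round(s_0, k_0) = 0x829FD
s_2 = Round(s_1, k_1) = 0x99A89
s_3 = Round(s_2, k_2) = 0x9C74F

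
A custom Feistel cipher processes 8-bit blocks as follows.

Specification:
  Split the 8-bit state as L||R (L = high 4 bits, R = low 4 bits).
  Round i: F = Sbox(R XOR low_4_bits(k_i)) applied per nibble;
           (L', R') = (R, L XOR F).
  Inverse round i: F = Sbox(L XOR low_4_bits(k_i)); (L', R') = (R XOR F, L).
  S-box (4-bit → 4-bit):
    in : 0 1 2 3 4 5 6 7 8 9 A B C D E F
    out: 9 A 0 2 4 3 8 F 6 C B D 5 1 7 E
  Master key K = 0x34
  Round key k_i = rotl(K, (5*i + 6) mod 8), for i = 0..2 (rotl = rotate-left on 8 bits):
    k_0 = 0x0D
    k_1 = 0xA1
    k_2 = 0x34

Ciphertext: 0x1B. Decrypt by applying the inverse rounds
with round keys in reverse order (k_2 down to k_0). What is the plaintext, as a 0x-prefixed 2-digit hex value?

s_0 = ciphertext = 0x1B
s_1 = InvRound(s_0, k_2) = 0x81
s_2 = InvRound(s_1, k_1) = 0xD8
s_3 = InvRound(s_2, k_0) = 0x1D

0x1D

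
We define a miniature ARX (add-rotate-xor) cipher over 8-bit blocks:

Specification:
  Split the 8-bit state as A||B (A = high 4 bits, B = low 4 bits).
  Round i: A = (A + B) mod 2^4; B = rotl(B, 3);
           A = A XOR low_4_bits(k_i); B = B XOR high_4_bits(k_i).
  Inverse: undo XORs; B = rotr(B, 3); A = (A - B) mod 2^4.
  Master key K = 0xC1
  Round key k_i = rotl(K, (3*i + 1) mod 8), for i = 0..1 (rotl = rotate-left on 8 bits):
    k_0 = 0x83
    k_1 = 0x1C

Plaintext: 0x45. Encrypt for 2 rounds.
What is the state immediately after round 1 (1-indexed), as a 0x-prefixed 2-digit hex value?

s_0 = plaintext = 0x45
s_1 = Round(s_0, k_0) = 0xA2
s_2 = Round(s_1, k_1) = 0x00

0xA2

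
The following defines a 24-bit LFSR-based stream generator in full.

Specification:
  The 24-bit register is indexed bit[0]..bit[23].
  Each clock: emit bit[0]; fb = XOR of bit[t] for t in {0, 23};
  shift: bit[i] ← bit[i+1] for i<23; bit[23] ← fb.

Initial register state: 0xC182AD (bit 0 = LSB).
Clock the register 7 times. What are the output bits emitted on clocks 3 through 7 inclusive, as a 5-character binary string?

reg_0 = 0xC182AD
clock 1: out=1, reg = 0x60C156
clock 2: out=0, reg = 0x3060AB
clock 3: out=1, reg = 0x983055
clock 4: out=1, reg = 0x4C182A
clock 5: out=0, reg = 0x260C15
clock 6: out=1, reg = 0x93060A
clock 7: out=0, reg = 0xC98305

11010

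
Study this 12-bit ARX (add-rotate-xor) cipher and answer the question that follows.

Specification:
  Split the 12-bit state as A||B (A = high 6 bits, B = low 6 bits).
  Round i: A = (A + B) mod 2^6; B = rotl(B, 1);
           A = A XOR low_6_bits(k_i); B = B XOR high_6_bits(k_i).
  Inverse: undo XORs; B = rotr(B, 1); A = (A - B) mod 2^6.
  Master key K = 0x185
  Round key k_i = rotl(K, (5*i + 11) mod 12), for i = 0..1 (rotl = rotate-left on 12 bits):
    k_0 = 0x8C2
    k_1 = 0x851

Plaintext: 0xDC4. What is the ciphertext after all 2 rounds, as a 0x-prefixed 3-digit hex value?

s_0 = plaintext = 0xDC4
s_1 = Round(s_0, k_0) = 0xE6B
s_2 = Round(s_1, k_1) = 0xD76

0xD76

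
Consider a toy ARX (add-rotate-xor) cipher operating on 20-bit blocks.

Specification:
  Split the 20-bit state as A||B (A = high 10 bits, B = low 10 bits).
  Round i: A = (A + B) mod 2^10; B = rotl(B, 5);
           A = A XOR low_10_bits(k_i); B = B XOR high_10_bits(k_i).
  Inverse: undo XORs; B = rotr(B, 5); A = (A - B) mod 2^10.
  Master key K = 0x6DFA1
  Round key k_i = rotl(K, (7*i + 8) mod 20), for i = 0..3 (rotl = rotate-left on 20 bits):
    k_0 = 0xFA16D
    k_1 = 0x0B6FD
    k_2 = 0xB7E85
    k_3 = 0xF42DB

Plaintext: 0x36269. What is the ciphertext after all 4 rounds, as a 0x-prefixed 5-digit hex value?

s_0 = plaintext = 0x36269
s_1 = Round(s_0, k_0) = 0x8B2DB
s_2 = Round(s_1, k_1) = 0xFEB5B
s_3 = Round(s_2, k_2) = 0x741A5
s_4 = Round(s_3, k_3) = 0x6BB7D

0x6BB7D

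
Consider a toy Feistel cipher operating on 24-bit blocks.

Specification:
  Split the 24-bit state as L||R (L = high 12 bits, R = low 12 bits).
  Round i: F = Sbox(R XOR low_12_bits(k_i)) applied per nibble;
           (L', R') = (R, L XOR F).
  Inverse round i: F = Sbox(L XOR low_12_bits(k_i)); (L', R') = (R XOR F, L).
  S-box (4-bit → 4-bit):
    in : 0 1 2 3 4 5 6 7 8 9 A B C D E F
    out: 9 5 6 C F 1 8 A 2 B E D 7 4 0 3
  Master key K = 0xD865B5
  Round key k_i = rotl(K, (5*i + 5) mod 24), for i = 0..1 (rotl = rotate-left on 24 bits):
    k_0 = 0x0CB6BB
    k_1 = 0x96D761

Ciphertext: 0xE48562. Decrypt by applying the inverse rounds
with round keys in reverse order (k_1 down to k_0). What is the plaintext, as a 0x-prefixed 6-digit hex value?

s_0 = ciphertext = 0xE48562
s_1 = InvRound(s_0, k_1) = 0xE09E48
s_2 = InvRound(s_1, k_0) = 0xC9EE09

0xC9EE09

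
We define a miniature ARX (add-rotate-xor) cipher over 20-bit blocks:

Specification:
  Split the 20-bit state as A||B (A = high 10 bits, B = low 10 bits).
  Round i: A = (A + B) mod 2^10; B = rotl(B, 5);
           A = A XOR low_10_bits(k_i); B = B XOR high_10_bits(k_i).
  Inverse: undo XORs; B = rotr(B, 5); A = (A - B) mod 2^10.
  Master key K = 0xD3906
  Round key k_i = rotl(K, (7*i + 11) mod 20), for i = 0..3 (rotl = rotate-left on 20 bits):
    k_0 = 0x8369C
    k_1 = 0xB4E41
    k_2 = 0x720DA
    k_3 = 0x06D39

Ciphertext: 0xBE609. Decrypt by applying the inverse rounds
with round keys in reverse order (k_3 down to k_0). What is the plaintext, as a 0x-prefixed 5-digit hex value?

0xFF87F

s_0 = ciphertext = 0xBE609
s_1 = InvRound(s_0, k_3) = 0x5C250
s_2 = InvRound(s_1, k_2) = 0xA3B1C
s_3 = InvRound(s_2, k_1) = 0xB85EE
s_4 = InvRound(s_3, k_0) = 0xFF87F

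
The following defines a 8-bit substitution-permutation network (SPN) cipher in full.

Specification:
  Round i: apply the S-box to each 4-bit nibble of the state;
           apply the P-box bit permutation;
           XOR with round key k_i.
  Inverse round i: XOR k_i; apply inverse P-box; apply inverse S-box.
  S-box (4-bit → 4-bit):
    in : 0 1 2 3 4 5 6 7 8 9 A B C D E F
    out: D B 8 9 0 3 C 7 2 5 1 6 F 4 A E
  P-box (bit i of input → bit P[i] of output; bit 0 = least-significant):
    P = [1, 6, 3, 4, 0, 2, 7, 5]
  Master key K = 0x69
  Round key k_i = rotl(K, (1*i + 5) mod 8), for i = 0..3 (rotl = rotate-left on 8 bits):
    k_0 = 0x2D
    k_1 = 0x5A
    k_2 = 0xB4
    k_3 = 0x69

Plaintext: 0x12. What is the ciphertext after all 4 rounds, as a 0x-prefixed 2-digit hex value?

s_0 = plaintext = 0x12
s_1 = Round(s_0, k_0) = 0x18
s_2 = Round(s_1, k_1) = 0x3F
s_3 = Round(s_2, k_2) = 0xCD
s_4 = Round(s_3, k_3) = 0xC4

0xC4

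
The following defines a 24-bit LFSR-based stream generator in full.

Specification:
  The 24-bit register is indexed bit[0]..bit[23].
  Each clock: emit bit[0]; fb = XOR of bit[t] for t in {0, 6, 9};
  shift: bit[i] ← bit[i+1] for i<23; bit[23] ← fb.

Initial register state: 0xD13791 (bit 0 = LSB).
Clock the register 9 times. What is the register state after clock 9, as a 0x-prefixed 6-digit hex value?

reg_0 = 0xD13791
clock 1: out=1, reg = 0x689BC8
clock 2: out=0, reg = 0x344DE4
clock 3: out=0, reg = 0x9A26F2
clock 4: out=0, reg = 0x4D1379
clock 5: out=1, reg = 0xA689BC
clock 6: out=0, reg = 0x5344DE
clock 7: out=0, reg = 0xA9A26F
clock 8: out=1, reg = 0xD4D137
clock 9: out=1, reg = 0xEA689B

0xEA689B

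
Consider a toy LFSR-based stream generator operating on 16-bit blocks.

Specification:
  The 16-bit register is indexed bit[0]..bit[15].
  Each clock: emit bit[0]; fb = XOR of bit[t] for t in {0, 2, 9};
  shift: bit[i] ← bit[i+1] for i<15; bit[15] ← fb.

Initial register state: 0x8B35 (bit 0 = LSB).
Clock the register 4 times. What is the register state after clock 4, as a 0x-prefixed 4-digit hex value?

0xD8B3

reg_0 = 0x8B35
clock 1: out=1, reg = 0xC59A
clock 2: out=0, reg = 0x62CD
clock 3: out=1, reg = 0xB166
clock 4: out=0, reg = 0xD8B3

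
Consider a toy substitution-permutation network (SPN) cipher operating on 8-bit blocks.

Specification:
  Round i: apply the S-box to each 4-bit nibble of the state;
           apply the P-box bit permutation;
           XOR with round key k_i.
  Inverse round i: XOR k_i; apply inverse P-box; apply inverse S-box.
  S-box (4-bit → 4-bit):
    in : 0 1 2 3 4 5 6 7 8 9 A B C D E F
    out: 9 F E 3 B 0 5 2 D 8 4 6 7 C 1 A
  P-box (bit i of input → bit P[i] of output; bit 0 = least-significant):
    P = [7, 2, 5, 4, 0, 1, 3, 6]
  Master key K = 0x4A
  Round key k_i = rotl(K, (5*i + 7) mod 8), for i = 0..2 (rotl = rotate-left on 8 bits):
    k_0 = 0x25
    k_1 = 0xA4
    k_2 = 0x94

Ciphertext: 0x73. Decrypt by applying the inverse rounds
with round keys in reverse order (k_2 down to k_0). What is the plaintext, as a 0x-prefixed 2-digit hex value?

s_0 = ciphertext = 0x73
s_1 = InvRound(s_0, k_2) = 0x4C
s_2 = InvRound(s_1, k_1) = 0xD6
s_3 = InvRound(s_2, k_0) = 0x48

0x48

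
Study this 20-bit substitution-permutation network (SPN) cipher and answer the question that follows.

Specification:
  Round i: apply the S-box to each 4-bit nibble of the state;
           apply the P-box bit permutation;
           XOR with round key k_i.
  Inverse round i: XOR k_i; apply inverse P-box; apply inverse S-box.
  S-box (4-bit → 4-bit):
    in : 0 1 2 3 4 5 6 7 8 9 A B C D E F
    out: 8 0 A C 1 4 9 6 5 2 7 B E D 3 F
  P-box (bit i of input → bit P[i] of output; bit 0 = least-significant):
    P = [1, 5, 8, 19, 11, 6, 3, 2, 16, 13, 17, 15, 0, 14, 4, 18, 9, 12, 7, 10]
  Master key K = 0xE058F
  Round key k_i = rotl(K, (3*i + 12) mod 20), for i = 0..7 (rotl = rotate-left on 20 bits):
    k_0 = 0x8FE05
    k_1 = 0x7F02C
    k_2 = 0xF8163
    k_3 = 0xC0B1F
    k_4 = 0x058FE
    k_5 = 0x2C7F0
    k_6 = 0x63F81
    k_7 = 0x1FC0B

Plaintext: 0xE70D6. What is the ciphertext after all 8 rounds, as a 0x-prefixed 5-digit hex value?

0x2A995

s_0 = plaintext = 0xE70D6
s_1 = Round(s_0, k_0) = 0x0241B
s_2 = Round(s_1, k_1) = 0xAB40E
s_3 = Round(s_2, k_2) = 0xAD3C4
s_4 = Round(s_3, k_3) = 0xA99C0
s_5 = Round(s_4, k_4) = 0x82A32
s_6 = Round(s_5, k_5) = 0xDA55C
s_7 = Round(s_6, k_6) = 0xC7838
s_8 = Round(s_7, k_7) = 0x2A995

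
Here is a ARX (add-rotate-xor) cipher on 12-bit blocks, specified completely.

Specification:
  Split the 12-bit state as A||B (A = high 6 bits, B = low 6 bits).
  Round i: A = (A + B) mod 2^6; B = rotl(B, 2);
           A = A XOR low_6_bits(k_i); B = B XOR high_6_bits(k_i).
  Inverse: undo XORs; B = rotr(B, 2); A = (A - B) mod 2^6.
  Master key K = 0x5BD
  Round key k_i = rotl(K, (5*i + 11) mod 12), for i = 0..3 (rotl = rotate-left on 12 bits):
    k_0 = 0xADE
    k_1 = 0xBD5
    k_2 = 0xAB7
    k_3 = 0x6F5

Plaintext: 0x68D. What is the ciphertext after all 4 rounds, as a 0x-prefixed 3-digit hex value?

0xF95

s_0 = plaintext = 0x68D
s_1 = Round(s_0, k_0) = 0xE5F
s_2 = Round(s_1, k_1) = 0x352
s_3 = Round(s_2, k_2) = 0xA23
s_4 = Round(s_3, k_3) = 0xF95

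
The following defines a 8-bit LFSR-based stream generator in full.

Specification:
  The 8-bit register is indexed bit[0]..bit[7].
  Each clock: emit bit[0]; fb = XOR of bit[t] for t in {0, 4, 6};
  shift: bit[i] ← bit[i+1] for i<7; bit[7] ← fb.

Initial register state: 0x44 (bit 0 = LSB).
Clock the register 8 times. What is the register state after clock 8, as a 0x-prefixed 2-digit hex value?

0x05

reg_0 = 0x44
clock 1: out=0, reg = 0xA2
clock 2: out=0, reg = 0x51
clock 3: out=1, reg = 0xA8
clock 4: out=0, reg = 0x54
clock 5: out=0, reg = 0x2A
clock 6: out=0, reg = 0x15
clock 7: out=1, reg = 0x0A
clock 8: out=0, reg = 0x05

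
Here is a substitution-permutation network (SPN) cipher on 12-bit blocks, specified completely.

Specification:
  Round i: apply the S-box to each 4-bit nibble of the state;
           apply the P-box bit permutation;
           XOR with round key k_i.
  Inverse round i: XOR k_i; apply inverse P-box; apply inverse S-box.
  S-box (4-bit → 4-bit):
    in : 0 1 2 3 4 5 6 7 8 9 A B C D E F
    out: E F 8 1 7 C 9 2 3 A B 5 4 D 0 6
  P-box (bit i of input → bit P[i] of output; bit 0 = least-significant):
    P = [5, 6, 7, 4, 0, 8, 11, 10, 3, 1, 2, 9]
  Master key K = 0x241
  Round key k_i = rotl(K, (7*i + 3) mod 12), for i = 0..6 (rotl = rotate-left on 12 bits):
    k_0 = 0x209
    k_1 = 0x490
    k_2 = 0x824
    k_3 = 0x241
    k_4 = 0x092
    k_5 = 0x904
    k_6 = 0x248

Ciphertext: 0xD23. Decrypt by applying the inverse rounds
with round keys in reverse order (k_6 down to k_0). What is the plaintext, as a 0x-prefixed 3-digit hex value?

0x3EC

s_0 = ciphertext = 0xD23
s_1 = InvRound(s_0, k_6) = 0xA18
s_2 = InvRound(s_1, k_5) = 0xD72
s_3 = InvRound(s_2, k_4) = 0xE04
s_4 = InvRound(s_3, k_3) = 0xCD7
s_5 = InvRound(s_4, k_2) = 0x761
s_6 = InvRound(s_5, k_1) = 0x281
s_7 = InvRound(s_6, k_0) = 0x3EC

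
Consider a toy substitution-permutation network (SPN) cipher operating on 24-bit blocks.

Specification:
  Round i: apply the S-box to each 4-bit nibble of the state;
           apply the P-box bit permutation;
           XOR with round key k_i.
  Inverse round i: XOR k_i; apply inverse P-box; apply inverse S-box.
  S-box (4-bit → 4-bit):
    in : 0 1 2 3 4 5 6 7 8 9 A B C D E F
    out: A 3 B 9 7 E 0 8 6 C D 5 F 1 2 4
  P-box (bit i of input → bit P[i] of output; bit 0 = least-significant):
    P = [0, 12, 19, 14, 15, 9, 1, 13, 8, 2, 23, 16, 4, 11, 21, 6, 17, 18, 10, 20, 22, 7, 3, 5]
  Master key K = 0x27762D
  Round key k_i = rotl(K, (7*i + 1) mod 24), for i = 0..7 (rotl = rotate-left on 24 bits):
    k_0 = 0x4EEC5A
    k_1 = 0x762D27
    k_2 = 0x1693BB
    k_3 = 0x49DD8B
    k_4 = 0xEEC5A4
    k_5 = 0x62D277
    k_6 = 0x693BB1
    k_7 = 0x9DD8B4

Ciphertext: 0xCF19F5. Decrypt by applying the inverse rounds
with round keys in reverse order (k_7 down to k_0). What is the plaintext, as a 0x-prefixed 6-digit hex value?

0x65CEC4

s_0 = ciphertext = 0xCF19F5
s_1 = InvRound(s_0, k_7) = 0xD37DD3
s_2 = InvRound(s_1, k_6) = 0x7A9F89
s_3 = InvRound(s_2, k_5) = 0x5921F9
s_4 = InvRound(s_3, k_4) = 0xFCA533
s_5 = InvRound(s_4, k_3) = 0x504970
s_6 = InvRound(s_5, k_2) = 0x410642
s_7 = InvRound(s_6, k_1) = 0x72520D
s_8 = InvRound(s_7, k_0) = 0x65CEC4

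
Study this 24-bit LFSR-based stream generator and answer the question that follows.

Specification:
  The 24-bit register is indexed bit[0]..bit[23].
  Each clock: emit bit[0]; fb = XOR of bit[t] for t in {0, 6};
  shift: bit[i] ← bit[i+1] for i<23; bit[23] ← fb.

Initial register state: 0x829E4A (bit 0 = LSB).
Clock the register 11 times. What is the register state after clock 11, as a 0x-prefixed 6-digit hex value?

0x867053

reg_0 = 0x829E4A
clock 1: out=0, reg = 0xC14F25
clock 2: out=1, reg = 0xE0A792
clock 3: out=0, reg = 0x7053C9
clock 4: out=1, reg = 0x3829E4
clock 5: out=0, reg = 0x9C14F2
clock 6: out=0, reg = 0xCE0A79
clock 7: out=1, reg = 0x67053C
clock 8: out=0, reg = 0x33829E
clock 9: out=0, reg = 0x19C14F
clock 10: out=1, reg = 0x0CE0A7
clock 11: out=1, reg = 0x867053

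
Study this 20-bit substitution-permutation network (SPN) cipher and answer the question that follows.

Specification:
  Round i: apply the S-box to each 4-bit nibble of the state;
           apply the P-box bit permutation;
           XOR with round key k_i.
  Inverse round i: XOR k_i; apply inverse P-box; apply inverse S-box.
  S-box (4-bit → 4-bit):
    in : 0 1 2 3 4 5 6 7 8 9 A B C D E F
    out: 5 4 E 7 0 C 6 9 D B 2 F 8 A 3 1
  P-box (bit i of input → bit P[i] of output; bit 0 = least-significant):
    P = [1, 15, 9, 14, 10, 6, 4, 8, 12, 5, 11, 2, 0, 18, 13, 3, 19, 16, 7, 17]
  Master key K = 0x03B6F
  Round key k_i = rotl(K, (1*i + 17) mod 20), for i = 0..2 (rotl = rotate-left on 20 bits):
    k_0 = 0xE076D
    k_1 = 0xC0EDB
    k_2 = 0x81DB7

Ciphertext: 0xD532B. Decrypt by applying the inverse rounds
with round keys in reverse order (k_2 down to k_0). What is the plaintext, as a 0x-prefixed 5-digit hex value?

s_0 = ciphertext = 0xD532B
s_1 = InvRound(s_0, k_2) = 0x6D505
s_2 = InvRound(s_1, k_1) = 0x8C82B
s_3 = InvRound(s_2, k_0) = 0xCA59B

0xCA59B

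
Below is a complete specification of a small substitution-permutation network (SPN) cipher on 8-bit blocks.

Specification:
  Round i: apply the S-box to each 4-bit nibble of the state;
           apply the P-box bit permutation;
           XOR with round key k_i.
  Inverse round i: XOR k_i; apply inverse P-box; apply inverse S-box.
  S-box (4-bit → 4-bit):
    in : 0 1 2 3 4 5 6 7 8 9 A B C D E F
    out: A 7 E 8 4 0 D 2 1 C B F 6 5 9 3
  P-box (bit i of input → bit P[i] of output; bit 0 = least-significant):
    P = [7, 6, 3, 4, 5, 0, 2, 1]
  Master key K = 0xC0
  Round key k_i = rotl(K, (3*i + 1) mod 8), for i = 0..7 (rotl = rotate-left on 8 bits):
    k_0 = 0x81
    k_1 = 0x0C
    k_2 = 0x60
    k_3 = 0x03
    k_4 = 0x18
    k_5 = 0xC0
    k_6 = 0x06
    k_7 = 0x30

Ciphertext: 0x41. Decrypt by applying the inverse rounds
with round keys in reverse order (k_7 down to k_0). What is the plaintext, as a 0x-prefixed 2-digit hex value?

0x7E

s_0 = ciphertext = 0x41
s_1 = InvRound(s_0, k_7) = 0xF0
s_2 = InvRound(s_1, k_6) = 0x6A
s_3 = InvRound(s_2, k_5) = 0xED
s_4 = InvRound(s_3, k_4) = 0x1A
s_5 = InvRound(s_4, k_3) = 0x79
s_6 = InvRound(s_5, k_2) = 0x79
s_7 = InvRound(s_6, k_1) = 0x10
s_8 = InvRound(s_7, k_0) = 0x7E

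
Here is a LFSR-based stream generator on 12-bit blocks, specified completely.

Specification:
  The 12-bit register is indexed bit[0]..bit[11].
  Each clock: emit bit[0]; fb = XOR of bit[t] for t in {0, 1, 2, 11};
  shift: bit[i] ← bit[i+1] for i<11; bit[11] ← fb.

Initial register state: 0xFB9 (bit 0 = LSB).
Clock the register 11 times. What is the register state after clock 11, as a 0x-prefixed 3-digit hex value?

0xD0D

reg_0 = 0xFB9
clock 1: out=1, reg = 0x7DC
clock 2: out=0, reg = 0xBEE
clock 3: out=0, reg = 0xDF7
clock 4: out=1, reg = 0x6FB
clock 5: out=1, reg = 0x37D
clock 6: out=1, reg = 0x1BE
clock 7: out=0, reg = 0x0DF
clock 8: out=1, reg = 0x86F
clock 9: out=1, reg = 0x437
clock 10: out=1, reg = 0xA1B
clock 11: out=1, reg = 0xD0D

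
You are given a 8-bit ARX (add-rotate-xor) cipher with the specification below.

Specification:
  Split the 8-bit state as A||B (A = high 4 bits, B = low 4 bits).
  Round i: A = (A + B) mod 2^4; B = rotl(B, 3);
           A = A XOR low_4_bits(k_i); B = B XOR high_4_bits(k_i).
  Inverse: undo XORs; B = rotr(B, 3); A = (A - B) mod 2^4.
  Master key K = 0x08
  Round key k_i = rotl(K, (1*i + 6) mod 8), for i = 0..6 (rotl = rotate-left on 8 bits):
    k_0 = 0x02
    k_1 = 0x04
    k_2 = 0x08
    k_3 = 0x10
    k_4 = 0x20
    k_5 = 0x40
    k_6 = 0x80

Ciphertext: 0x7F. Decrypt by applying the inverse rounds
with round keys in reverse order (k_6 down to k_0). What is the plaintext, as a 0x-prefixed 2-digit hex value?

0x8F

s_0 = ciphertext = 0x7F
s_1 = InvRound(s_0, k_6) = 0x9E
s_2 = InvRound(s_1, k_5) = 0x45
s_3 = InvRound(s_2, k_4) = 0x6E
s_4 = InvRound(s_3, k_3) = 0x7F
s_5 = InvRound(s_4, k_2) = 0x0F
s_6 = InvRound(s_5, k_1) = 0x5F
s_7 = InvRound(s_6, k_0) = 0x8F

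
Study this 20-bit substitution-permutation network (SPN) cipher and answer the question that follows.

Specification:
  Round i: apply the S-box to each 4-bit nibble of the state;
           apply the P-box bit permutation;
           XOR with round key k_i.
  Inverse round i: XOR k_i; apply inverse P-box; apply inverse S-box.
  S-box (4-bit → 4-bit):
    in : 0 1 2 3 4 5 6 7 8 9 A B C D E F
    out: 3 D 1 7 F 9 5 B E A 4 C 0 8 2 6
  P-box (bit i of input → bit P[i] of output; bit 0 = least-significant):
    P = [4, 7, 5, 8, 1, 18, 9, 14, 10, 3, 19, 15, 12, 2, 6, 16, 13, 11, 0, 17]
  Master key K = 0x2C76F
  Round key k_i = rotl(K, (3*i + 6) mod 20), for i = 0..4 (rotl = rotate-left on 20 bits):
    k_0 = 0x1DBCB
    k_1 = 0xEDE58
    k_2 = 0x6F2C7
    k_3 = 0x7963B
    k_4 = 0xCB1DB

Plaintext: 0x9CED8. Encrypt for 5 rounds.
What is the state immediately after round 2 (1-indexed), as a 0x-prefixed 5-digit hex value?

0xFF0EF

s_0 = plaintext = 0x9CED8
s_1 = Round(s_0, k_0) = 0x39263
s_2 = Round(s_1, k_1) = 0xFF0EF
s_3 = Round(s_2, k_2) = 0x2FE2A
s_4 = Round(s_3, k_3) = 0x7B655
s_5 = Round(s_4, k_4) = 0x7DC89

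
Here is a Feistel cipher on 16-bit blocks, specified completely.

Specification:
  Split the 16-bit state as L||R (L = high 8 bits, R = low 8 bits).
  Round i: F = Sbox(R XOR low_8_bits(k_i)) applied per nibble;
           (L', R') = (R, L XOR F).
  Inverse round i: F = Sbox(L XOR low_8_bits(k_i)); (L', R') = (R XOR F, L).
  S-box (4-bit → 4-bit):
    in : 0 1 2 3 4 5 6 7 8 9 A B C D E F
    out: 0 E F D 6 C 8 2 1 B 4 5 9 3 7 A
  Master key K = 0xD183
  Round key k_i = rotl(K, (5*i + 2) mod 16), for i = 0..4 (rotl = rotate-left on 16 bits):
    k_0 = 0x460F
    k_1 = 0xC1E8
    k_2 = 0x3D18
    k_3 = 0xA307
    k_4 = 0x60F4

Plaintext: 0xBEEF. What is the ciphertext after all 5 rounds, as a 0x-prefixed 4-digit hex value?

0x8AE3

s_0 = plaintext = 0xBEEF
s_1 = Round(s_0, k_0) = 0xEFCE
s_2 = Round(s_1, k_1) = 0xCE17
s_3 = Round(s_2, k_2) = 0x17C4
s_4 = Round(s_3, k_3) = 0xC48A
s_5 = Round(s_4, k_4) = 0x8AE3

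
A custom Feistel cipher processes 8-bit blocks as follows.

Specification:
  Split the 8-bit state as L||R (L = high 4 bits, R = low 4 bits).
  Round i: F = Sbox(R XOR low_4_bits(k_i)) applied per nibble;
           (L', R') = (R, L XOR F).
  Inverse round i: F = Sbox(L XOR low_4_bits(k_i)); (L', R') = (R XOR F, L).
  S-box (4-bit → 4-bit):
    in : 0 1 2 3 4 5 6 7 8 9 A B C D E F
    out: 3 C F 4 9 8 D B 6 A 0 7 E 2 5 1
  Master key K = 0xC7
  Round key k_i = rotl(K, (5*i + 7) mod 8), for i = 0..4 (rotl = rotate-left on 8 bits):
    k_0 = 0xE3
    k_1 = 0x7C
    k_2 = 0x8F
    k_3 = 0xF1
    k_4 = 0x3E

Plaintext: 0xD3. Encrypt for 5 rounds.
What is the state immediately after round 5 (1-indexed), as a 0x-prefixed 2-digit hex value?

s_0 = plaintext = 0xD3
s_1 = Round(s_0, k_0) = 0x3E
s_2 = Round(s_1, k_1) = 0xEC
s_3 = Round(s_2, k_2) = 0xCA
s_4 = Round(s_3, k_3) = 0xAB
s_5 = Round(s_4, k_4) = 0xB2

0xB2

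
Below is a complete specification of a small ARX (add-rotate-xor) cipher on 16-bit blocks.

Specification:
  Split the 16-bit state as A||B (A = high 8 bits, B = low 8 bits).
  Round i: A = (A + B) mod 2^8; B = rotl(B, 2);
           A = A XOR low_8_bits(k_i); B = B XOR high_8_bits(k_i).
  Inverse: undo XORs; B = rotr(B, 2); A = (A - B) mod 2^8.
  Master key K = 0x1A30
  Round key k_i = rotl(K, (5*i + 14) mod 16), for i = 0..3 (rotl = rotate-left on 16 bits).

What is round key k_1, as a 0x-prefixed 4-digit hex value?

0xD180

K = 0x1A30
k_0 = rotl(K, (5*0+14) mod 16) = rotl(K, 14) = 0x068C
k_1 = rotl(K, (5*1+14) mod 16) = rotl(K, 3) = 0xD180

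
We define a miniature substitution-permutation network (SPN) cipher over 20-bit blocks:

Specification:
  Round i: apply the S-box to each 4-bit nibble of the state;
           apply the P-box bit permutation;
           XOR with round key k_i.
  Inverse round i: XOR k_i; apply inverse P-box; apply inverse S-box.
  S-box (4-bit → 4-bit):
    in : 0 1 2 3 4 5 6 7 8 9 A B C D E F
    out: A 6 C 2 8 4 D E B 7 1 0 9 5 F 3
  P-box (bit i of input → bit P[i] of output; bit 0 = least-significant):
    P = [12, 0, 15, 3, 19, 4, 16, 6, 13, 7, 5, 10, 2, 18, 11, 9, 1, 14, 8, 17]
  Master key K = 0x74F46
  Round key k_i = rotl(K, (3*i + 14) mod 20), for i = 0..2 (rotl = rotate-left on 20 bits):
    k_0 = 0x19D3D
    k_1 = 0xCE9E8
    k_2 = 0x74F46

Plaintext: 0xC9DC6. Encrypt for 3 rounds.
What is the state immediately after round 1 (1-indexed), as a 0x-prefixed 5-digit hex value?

0xF2553

s_0 = plaintext = 0xC9DC6
s_1 = Round(s_0, k_0) = 0xF2553
s_2 = Round(s_1, k_1) = 0xDA3CB
s_3 = Round(s_2, k_2) = 0xF4E80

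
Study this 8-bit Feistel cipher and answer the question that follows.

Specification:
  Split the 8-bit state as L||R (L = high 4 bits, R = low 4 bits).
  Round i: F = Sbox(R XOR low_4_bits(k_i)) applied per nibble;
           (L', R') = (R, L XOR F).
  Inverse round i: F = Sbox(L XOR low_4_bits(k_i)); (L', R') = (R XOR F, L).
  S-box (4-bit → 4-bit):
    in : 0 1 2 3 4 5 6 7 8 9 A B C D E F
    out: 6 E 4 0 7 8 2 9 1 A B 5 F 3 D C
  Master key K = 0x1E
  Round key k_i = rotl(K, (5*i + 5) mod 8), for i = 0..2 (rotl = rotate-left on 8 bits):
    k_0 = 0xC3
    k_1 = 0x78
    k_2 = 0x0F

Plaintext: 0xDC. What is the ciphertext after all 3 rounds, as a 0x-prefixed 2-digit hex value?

0x6B

s_0 = plaintext = 0xDC
s_1 = Round(s_0, k_0) = 0xC1
s_2 = Round(s_1, k_1) = 0x16
s_3 = Round(s_2, k_2) = 0x6B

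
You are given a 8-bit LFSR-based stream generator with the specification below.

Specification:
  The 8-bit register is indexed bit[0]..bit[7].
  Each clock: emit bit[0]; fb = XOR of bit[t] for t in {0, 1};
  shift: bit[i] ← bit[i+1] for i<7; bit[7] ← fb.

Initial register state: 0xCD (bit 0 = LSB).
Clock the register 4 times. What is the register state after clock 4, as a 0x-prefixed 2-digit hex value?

reg_0 = 0xCD
clock 1: out=1, reg = 0xE6
clock 2: out=0, reg = 0xF3
clock 3: out=1, reg = 0x79
clock 4: out=1, reg = 0xBC

0xBC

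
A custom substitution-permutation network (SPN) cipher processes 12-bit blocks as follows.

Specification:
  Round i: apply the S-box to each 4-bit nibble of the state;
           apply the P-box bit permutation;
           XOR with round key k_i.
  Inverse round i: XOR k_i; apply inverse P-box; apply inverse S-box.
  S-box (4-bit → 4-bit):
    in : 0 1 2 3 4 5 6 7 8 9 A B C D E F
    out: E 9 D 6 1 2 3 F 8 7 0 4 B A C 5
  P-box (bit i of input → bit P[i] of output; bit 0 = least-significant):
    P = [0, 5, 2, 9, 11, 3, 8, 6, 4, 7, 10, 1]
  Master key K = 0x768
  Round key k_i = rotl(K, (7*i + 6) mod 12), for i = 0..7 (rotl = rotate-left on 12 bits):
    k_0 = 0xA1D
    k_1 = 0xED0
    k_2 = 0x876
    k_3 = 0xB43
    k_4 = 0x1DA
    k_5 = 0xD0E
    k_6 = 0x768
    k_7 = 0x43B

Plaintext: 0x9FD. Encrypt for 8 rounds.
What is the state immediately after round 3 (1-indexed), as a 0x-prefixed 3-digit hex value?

s_0 = plaintext = 0x9FD
s_1 = Round(s_0, k_0) = 0x5AD
s_2 = Round(s_1, k_1) = 0xC70
s_3 = Round(s_2, k_2) = 0x388
s_4 = Round(s_3, k_3) = 0xD83
s_5 = Round(s_4, k_4) = 0x13C
s_6 = Round(s_5, k_5) = 0xE35
s_7 = Round(s_6, k_6) = 0x242
s_8 = Round(s_7, k_7) = 0xA2C

0x388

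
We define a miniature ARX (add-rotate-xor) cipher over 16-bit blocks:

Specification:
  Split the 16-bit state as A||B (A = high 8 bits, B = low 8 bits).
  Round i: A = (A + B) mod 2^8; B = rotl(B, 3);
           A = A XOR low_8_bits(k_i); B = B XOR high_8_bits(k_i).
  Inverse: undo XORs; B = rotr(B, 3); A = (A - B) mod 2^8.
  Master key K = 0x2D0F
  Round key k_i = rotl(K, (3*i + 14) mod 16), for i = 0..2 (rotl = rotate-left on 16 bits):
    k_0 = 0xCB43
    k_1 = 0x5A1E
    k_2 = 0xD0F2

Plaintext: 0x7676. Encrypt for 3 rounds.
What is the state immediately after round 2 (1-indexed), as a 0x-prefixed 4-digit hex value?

0x3999

s_0 = plaintext = 0x7676
s_1 = Round(s_0, k_0) = 0xAF78
s_2 = Round(s_1, k_1) = 0x3999
s_3 = Round(s_2, k_2) = 0x201C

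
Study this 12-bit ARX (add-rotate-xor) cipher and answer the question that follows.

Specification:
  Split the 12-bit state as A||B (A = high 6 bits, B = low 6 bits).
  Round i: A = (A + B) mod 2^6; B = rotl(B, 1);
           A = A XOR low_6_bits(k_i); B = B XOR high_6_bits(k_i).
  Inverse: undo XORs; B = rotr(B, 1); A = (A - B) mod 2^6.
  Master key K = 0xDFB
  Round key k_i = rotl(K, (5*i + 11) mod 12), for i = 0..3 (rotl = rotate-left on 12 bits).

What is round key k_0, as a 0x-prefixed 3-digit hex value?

K = 0xDFB
k_0 = rotl(K, (5*0+11) mod 12) = rotl(K, 11) = 0xEFD

0xEFD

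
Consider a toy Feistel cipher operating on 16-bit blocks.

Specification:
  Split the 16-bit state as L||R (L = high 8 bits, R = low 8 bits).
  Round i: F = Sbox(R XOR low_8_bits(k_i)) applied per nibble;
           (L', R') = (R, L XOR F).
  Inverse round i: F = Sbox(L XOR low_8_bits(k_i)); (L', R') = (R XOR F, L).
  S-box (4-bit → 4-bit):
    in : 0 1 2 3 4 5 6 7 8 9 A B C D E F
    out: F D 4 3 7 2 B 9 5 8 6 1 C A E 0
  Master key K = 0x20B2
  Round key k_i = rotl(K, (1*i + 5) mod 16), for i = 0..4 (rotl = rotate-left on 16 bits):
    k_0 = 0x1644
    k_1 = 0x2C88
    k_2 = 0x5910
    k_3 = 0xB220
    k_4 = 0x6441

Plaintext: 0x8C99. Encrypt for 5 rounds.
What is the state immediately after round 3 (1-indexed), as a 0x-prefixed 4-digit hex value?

s_0 = plaintext = 0x8C99
s_1 = Round(s_0, k_0) = 0x9926
s_2 = Round(s_1, k_1) = 0x26F7
s_3 = Round(s_2, k_2) = 0xF7CF
s_4 = Round(s_3, k_3) = 0xCF17
s_5 = Round(s_4, k_4) = 0x17E4

0xF7CF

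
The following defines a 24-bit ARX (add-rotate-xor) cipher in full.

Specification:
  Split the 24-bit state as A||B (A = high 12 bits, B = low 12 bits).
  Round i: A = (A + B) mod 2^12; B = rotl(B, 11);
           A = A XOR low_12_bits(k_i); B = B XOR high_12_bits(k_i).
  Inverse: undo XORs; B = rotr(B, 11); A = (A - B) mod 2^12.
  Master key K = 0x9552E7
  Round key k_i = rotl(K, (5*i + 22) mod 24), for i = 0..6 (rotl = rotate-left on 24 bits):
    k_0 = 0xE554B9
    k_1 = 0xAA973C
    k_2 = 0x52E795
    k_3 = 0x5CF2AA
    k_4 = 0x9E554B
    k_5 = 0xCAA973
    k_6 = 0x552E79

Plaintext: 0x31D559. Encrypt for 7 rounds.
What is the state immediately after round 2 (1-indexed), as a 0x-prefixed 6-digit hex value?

s_0 = plaintext = 0x31D559
s_1 = Round(s_0, k_0) = 0xCCF4F9
s_2 = Round(s_1, k_1) = 0x6F40D5
s_3 = Round(s_2, k_2) = 0x05CD44
s_4 = Round(s_3, k_3) = 0xF0A36D
s_5 = Round(s_4, k_4) = 0x73C053
s_6 = Round(s_5, k_5) = 0xEFC483
s_7 = Round(s_6, k_6) = 0xD06F13

0x6F40D5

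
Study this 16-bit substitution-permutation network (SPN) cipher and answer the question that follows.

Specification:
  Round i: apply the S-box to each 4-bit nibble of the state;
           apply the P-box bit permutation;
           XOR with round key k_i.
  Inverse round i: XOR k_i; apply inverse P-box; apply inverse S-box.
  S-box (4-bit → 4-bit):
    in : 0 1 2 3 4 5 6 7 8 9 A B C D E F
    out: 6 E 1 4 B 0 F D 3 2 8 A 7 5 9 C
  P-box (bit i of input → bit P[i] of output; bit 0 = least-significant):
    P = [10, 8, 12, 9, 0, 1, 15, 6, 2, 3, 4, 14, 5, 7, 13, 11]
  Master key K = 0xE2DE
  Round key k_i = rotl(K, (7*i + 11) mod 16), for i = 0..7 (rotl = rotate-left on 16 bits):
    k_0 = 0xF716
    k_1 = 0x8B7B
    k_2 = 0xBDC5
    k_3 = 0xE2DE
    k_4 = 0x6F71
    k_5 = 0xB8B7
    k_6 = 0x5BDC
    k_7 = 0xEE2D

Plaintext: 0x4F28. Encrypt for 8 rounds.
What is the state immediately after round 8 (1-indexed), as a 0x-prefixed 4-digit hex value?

0xCB1F

s_0 = plaintext = 0x4F28
s_1 = Round(s_0, k_0) = 0xBAA7
s_2 = Round(s_1, k_1) = 0xD5BB
s_3 = Round(s_2, k_2) = 0x9EA7
s_4 = Round(s_3, k_3) = 0xB41A
s_5 = Round(s_4, k_4) = 0xA5BF
s_6 = Round(s_5, k_5) = 0xA2F5
s_7 = Round(s_6, k_6) = 0xD398
s_8 = Round(s_7, k_7) = 0xCB1F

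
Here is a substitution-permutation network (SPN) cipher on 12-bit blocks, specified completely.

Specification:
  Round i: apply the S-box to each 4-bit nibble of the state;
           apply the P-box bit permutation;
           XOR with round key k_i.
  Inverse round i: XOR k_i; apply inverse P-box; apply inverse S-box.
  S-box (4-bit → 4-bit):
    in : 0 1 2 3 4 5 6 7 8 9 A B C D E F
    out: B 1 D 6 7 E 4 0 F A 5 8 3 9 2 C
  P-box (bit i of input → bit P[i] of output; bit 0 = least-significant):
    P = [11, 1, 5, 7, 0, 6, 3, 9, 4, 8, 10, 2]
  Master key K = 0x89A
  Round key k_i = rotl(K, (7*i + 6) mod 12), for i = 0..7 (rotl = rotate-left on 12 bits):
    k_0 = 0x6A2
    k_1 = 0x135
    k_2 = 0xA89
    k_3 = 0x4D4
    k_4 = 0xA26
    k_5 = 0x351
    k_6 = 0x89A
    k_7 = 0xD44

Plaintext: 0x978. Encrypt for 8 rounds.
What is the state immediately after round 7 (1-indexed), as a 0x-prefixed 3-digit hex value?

0xE5F

s_0 = plaintext = 0x978
s_1 = Round(s_0, k_0) = 0xF04
s_2 = Round(s_1, k_1) = 0xF52
s_3 = Round(s_2, k_2) = 0x465
s_4 = Round(s_3, k_3) = 0x16E
s_5 = Round(s_4, k_4) = 0xA3C
s_6 = Round(s_5, k_5) = 0xF0B
s_7 = Round(s_6, k_6) = 0xE5F
s_8 = Round(s_7, k_7) = 0xEAC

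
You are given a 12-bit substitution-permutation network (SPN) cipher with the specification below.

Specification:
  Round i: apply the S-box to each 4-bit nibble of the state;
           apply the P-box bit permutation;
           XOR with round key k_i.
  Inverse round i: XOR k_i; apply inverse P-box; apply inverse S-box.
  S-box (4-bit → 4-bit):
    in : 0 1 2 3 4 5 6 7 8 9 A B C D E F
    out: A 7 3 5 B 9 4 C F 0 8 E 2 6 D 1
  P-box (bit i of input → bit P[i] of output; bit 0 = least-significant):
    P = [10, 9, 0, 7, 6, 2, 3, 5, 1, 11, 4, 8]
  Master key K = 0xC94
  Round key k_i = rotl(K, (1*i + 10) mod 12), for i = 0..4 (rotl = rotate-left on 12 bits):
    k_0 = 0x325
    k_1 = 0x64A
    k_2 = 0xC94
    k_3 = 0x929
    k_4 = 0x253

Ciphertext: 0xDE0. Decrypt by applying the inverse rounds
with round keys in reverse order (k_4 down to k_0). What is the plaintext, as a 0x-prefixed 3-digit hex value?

0x89C

s_0 = ciphertext = 0xDE0
s_1 = InvRound(s_0, k_4) = 0x8A8
s_2 = InvRound(s_1, k_3) = 0xA97
s_3 = InvRound(s_2, k_2) = 0xF91
s_4 = InvRound(s_3, k_1) = 0x837
s_5 = InvRound(s_4, k_0) = 0x89C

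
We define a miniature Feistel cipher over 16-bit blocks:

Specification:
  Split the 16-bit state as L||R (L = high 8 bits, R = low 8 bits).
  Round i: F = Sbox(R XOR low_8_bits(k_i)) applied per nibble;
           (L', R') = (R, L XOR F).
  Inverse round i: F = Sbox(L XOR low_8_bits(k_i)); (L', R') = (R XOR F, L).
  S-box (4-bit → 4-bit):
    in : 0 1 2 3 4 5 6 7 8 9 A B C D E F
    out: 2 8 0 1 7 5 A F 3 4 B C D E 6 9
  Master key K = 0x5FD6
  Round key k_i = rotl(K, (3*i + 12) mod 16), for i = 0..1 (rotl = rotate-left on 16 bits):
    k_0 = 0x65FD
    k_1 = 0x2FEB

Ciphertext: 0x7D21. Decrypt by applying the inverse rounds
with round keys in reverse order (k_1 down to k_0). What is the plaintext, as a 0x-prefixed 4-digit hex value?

0x376B

s_0 = ciphertext = 0x7D21
s_1 = InvRound(s_0, k_1) = 0x6B7D
s_2 = InvRound(s_1, k_0) = 0x376B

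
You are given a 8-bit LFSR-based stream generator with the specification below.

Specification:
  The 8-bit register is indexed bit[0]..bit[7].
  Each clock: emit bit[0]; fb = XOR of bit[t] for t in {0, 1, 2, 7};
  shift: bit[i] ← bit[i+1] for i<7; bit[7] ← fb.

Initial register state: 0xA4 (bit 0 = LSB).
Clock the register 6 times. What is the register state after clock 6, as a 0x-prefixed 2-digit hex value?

reg_0 = 0xA4
clock 1: out=0, reg = 0x52
clock 2: out=0, reg = 0xA9
clock 3: out=1, reg = 0x54
clock 4: out=0, reg = 0xAA
clock 5: out=0, reg = 0x55
clock 6: out=1, reg = 0x2A

0x2A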